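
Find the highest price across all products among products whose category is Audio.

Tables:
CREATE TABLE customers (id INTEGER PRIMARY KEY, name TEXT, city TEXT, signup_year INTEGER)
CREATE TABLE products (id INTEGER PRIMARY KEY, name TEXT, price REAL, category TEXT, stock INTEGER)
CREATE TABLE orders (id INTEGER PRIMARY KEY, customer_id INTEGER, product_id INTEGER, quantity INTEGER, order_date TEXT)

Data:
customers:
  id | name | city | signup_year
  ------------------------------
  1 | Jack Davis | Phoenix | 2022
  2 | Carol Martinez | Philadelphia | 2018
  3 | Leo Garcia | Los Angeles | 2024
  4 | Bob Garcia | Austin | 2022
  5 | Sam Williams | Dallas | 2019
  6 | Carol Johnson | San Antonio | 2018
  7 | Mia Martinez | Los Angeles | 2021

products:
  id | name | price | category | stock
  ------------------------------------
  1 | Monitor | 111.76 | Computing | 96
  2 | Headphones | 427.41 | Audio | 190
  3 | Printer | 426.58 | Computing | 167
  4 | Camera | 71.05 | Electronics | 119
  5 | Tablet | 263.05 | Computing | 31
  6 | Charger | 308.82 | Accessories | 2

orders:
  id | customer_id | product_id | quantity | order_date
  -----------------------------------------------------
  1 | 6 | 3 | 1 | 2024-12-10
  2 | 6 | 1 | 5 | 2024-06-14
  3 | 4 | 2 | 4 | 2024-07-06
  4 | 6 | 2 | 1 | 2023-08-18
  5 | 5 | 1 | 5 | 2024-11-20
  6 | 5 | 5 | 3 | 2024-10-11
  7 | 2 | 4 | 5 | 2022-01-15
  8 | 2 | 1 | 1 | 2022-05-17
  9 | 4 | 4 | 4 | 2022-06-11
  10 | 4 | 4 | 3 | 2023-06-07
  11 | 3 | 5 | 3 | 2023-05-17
SELECT MAX(price) FROM products WHERE category = 'Audio'

Execution result:
427.41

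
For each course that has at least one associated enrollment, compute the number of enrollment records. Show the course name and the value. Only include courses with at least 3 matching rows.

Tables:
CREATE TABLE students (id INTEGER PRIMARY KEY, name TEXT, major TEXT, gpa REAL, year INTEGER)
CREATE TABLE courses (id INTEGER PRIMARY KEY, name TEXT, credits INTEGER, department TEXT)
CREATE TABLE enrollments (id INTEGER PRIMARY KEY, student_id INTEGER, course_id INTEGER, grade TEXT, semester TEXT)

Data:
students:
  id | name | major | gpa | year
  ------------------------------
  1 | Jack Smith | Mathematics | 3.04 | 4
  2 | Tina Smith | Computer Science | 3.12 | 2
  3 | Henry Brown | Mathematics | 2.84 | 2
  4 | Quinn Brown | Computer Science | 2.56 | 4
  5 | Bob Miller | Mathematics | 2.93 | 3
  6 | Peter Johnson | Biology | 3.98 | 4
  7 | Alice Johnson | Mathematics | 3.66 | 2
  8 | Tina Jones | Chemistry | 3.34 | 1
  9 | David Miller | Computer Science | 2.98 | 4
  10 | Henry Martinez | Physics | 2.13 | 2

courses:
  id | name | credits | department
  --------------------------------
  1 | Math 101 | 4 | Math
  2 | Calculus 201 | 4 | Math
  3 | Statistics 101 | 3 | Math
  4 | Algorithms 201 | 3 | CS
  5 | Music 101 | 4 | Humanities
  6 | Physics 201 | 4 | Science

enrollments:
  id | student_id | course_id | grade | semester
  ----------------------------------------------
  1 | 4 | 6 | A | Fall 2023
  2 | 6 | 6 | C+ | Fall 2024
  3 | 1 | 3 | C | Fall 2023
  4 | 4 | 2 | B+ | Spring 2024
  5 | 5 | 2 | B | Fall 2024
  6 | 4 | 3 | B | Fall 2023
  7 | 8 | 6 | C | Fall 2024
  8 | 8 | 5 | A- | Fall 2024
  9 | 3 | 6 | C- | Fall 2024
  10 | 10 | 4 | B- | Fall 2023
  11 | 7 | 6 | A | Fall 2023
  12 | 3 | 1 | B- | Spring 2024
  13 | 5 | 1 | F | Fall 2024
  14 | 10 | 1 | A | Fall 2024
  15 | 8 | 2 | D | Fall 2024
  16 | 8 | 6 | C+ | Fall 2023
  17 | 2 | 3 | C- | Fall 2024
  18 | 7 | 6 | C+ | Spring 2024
SELECT p.name, COUNT(*) AS n FROM enrollments c JOIN courses p ON c.course_id = p.id GROUP BY p.id, p.name HAVING COUNT(*) >= 3

Execution result:
name | n
Math 101 | 3
Calculus 201 | 3
Statistics 101 | 3
Physics 201 | 7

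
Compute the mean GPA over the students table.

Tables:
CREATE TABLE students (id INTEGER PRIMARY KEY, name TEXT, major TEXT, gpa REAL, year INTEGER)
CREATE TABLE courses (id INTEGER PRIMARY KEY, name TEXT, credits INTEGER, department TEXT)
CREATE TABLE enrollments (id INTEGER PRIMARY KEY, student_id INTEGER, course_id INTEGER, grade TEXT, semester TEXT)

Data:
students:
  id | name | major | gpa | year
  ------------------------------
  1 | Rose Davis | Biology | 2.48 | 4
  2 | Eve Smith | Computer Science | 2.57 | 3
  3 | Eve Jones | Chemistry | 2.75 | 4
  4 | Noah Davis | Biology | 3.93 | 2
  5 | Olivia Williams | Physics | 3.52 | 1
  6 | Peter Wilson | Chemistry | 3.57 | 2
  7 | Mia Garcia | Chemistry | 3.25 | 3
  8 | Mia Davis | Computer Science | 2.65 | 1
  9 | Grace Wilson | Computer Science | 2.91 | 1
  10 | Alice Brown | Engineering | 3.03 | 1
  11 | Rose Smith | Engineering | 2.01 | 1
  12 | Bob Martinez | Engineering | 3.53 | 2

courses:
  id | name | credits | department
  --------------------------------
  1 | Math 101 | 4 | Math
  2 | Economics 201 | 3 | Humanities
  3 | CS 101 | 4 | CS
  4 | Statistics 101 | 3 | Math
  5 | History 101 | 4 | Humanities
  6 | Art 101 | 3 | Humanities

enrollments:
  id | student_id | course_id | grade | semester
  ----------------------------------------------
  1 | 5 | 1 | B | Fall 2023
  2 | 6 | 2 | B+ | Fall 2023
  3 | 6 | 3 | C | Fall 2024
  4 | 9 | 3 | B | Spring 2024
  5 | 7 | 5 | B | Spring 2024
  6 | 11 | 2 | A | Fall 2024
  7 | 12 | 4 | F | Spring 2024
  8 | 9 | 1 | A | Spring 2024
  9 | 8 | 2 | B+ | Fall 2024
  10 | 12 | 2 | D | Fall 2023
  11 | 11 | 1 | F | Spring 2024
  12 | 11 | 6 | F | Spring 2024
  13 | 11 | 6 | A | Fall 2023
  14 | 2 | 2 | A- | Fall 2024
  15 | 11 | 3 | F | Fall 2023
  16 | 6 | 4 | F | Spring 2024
SELECT AVG(gpa) FROM students

Execution result:
3.02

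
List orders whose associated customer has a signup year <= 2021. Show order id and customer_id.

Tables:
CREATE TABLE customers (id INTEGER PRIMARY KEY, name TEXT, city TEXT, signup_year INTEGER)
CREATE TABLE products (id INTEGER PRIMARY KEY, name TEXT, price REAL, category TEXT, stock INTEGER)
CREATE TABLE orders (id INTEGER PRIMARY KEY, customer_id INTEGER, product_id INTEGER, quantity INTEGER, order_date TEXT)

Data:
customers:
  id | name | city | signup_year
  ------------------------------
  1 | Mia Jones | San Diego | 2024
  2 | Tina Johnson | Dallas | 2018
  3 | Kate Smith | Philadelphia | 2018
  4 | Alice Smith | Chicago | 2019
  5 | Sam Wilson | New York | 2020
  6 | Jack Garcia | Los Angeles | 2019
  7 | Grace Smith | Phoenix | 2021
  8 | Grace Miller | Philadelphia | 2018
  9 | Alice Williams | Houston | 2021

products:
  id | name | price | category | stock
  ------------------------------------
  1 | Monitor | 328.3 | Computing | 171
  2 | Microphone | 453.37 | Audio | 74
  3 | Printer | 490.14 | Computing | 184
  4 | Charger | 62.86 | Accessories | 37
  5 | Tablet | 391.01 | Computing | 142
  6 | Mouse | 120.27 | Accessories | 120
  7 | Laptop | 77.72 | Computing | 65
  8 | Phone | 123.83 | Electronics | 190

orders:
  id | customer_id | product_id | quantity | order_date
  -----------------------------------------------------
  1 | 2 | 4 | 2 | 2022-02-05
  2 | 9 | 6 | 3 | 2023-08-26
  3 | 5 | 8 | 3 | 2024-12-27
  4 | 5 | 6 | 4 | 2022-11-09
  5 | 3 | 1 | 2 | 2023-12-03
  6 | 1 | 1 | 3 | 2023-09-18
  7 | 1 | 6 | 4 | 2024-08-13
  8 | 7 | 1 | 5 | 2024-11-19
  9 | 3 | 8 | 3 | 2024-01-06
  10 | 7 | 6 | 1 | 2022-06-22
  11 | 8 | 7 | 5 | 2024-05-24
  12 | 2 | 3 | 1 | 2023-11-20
SELECT id, customer_id FROM orders WHERE customer_id IN (SELECT id FROM customers WHERE signup_year <= 2021)

Execution result:
id | customer_id
1 | 2
2 | 9
3 | 5
4 | 5
5 | 3
8 | 7
9 | 3
10 | 7
11 | 8
12 | 2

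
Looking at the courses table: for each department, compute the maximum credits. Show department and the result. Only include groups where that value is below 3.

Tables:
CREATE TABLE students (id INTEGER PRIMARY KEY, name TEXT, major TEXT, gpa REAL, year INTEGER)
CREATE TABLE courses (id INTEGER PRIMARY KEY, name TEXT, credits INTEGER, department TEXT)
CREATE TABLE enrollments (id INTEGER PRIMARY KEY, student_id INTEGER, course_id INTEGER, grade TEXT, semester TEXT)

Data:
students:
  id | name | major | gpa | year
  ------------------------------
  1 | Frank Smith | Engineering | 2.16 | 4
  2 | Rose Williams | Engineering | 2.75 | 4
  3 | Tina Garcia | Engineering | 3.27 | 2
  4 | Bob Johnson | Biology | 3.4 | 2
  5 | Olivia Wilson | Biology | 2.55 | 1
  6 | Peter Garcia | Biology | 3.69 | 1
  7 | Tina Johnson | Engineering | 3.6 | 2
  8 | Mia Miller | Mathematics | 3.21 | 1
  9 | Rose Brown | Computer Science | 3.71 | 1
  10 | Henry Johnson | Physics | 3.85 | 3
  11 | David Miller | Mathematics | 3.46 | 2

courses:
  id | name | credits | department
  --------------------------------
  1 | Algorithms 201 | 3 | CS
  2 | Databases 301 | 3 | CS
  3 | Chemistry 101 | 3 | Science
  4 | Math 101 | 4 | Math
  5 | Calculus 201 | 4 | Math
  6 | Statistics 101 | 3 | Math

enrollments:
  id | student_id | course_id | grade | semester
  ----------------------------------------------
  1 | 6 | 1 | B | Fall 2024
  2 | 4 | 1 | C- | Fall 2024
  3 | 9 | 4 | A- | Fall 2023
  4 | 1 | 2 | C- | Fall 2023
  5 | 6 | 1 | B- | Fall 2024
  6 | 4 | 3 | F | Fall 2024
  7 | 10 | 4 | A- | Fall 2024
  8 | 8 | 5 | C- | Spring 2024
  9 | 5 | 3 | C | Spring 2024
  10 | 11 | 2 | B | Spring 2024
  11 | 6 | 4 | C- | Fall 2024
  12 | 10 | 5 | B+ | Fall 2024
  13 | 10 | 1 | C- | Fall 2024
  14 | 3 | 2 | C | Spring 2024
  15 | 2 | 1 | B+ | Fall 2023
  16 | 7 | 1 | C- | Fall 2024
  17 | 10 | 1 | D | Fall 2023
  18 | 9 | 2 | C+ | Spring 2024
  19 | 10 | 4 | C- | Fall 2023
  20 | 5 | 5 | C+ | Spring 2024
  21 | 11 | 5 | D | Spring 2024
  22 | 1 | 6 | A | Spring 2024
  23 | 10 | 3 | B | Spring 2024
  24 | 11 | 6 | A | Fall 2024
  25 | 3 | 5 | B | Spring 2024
SELECT department, MAX(credits) AS max_credits FROM courses GROUP BY department HAVING MAX(credits) < 3

Execution result:
(no rows)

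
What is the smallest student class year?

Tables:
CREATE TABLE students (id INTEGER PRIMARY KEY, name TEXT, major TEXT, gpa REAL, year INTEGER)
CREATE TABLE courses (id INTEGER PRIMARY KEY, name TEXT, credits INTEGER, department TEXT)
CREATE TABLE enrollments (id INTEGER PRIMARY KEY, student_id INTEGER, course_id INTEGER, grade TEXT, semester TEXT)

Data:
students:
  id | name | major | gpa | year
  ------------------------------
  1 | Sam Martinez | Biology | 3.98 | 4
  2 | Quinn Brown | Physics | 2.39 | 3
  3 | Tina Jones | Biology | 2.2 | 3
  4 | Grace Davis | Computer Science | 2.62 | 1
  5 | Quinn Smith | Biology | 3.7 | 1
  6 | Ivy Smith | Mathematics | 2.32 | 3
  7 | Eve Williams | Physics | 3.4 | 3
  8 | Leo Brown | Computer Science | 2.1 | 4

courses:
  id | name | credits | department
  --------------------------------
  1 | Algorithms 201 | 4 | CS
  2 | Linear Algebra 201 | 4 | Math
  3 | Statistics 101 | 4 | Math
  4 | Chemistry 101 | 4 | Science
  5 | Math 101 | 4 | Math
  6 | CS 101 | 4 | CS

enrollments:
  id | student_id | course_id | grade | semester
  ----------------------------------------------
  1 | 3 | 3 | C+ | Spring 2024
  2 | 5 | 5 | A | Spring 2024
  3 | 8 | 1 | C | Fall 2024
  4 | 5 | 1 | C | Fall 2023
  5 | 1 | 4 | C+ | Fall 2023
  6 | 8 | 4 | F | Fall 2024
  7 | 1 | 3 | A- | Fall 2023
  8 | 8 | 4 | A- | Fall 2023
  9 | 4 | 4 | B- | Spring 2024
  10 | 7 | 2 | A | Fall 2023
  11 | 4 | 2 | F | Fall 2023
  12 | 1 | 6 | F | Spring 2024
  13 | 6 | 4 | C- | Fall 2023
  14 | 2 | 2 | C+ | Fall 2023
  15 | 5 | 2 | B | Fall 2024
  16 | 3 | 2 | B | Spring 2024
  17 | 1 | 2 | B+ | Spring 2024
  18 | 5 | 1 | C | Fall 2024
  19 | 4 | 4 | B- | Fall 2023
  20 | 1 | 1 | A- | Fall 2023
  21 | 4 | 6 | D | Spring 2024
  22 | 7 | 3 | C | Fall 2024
SELECT MIN(year) FROM students

Execution result:
1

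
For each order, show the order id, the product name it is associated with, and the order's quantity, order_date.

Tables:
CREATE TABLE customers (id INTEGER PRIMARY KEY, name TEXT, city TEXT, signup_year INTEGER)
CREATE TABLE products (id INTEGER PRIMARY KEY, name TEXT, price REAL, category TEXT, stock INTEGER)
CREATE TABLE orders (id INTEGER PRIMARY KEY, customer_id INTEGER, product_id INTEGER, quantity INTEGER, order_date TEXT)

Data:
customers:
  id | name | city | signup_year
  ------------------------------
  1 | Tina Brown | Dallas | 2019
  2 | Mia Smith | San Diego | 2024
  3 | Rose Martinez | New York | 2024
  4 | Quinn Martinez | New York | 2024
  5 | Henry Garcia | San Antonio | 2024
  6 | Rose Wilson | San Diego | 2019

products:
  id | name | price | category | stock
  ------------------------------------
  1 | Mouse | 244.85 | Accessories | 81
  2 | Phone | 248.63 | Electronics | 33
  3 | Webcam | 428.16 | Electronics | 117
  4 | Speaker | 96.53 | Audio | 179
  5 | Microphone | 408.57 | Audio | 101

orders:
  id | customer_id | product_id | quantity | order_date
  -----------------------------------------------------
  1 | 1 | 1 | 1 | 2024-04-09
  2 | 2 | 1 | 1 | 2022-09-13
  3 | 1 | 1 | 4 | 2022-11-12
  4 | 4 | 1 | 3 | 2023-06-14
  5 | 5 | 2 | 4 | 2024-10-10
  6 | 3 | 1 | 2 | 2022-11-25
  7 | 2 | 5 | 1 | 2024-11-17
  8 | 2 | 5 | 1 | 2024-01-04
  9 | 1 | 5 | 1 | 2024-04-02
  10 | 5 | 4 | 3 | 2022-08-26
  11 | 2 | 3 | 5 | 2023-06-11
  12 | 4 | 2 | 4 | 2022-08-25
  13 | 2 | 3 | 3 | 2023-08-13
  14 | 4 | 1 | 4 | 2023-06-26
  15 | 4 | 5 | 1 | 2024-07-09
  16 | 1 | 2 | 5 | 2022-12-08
SELECT c.id, p.name AS product, c.quantity, c.order_date FROM orders c JOIN products p ON c.product_id = p.id

Execution result:
id | product | quantity | order_date
1 | Mouse | 1 | 2024-04-09
2 | Mouse | 1 | 2022-09-13
3 | Mouse | 4 | 2022-11-12
4 | Mouse | 3 | 2023-06-14
5 | Phone | 4 | 2024-10-10
6 | Mouse | 2 | 2022-11-25
7 | Microphone | 1 | 2024-11-17
8 | Microphone | 1 | 2024-01-04
9 | Microphone | 1 | 2024-04-02
10 | Speaker | 3 | 2022-08-26
11 | Webcam | 5 | 2023-06-11
12 | Phone | 4 | 2022-08-25
13 | Webcam | 3 | 2023-08-13
14 | Mouse | 4 | 2023-06-26
15 | Microphone | 1 | 2024-07-09
16 | Phone | 5 | 2022-12-08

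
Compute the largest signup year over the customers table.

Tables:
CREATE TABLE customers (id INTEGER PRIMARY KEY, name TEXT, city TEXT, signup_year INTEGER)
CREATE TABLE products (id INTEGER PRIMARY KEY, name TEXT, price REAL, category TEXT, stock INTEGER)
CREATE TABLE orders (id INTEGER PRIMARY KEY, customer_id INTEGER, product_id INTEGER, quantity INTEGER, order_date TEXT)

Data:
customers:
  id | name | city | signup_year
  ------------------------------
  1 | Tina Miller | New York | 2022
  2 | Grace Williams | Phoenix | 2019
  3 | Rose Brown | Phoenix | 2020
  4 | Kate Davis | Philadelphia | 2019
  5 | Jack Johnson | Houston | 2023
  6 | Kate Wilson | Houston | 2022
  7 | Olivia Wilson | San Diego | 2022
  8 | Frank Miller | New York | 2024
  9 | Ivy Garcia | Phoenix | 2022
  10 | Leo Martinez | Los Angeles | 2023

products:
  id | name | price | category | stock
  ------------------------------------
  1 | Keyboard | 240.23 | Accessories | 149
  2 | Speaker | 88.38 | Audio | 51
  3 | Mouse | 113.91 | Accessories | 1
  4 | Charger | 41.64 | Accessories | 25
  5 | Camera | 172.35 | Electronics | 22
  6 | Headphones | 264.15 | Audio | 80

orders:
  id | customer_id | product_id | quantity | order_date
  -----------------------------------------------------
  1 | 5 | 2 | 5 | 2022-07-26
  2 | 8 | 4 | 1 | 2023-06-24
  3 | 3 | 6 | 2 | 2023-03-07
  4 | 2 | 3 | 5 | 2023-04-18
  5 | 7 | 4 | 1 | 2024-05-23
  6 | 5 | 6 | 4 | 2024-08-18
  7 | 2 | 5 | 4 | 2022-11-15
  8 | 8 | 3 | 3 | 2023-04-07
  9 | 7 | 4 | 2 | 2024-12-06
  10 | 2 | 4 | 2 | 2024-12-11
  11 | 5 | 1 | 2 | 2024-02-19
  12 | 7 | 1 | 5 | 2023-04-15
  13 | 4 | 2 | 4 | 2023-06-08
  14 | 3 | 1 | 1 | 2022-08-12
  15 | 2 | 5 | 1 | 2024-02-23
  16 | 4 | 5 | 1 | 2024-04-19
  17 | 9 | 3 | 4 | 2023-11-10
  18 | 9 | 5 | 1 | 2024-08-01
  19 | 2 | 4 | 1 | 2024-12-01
SELECT MAX(signup_year) FROM customers

Execution result:
2024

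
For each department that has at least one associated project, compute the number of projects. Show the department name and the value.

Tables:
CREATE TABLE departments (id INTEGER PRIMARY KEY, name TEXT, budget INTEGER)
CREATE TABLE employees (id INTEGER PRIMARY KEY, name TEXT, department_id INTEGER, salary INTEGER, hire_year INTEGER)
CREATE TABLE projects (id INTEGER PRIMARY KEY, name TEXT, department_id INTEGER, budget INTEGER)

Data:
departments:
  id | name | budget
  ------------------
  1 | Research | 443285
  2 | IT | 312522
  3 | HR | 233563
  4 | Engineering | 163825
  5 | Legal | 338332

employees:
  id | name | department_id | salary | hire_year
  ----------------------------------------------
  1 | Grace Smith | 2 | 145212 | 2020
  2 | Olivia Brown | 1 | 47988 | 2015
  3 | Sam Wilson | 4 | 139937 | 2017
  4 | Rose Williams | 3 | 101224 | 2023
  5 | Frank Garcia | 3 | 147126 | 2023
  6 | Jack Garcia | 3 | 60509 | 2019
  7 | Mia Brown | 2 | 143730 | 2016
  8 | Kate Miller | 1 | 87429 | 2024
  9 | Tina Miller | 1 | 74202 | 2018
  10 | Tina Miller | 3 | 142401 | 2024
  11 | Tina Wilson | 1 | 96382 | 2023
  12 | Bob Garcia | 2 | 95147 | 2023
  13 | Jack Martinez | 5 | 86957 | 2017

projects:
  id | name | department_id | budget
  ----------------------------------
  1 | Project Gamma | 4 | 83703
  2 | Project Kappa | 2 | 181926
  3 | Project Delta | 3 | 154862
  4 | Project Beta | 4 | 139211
SELECT p.name, COUNT(*) AS n FROM projects c JOIN departments p ON c.department_id = p.id GROUP BY p.id, p.name

Execution result:
name | n
IT | 1
HR | 1
Engineering | 2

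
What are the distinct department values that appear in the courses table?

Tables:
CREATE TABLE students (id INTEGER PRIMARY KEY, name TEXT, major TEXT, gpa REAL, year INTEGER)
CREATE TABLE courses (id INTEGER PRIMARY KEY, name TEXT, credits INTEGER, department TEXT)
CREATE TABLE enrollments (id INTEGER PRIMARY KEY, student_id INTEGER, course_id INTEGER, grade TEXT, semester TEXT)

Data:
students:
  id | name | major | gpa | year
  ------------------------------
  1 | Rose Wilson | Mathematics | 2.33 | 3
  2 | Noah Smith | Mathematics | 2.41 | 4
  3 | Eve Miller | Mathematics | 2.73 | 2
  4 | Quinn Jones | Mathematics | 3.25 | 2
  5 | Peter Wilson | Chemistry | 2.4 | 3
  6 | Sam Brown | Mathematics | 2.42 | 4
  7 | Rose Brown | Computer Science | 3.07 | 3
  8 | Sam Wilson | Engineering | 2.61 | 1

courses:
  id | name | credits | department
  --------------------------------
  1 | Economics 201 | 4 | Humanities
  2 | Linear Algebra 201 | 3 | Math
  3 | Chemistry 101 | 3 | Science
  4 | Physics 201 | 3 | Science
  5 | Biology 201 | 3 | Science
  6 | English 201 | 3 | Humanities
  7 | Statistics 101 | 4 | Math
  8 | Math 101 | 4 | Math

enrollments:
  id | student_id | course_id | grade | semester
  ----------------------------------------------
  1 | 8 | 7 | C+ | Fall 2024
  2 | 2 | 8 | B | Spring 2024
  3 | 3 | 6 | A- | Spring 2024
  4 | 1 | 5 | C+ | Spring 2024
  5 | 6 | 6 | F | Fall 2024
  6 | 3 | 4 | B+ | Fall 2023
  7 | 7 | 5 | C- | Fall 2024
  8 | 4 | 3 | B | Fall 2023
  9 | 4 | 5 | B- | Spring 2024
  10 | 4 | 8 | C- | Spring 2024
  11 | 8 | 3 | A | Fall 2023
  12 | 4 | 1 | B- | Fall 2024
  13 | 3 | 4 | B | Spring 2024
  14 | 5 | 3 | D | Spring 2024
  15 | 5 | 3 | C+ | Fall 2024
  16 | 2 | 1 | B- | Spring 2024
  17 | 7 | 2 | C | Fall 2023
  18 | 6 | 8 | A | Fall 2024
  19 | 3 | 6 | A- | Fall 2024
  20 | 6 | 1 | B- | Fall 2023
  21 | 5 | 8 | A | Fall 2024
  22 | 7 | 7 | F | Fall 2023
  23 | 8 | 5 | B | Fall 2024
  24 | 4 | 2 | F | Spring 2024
SELECT DISTINCT department FROM courses

Execution result:
department
Humanities
Math
Science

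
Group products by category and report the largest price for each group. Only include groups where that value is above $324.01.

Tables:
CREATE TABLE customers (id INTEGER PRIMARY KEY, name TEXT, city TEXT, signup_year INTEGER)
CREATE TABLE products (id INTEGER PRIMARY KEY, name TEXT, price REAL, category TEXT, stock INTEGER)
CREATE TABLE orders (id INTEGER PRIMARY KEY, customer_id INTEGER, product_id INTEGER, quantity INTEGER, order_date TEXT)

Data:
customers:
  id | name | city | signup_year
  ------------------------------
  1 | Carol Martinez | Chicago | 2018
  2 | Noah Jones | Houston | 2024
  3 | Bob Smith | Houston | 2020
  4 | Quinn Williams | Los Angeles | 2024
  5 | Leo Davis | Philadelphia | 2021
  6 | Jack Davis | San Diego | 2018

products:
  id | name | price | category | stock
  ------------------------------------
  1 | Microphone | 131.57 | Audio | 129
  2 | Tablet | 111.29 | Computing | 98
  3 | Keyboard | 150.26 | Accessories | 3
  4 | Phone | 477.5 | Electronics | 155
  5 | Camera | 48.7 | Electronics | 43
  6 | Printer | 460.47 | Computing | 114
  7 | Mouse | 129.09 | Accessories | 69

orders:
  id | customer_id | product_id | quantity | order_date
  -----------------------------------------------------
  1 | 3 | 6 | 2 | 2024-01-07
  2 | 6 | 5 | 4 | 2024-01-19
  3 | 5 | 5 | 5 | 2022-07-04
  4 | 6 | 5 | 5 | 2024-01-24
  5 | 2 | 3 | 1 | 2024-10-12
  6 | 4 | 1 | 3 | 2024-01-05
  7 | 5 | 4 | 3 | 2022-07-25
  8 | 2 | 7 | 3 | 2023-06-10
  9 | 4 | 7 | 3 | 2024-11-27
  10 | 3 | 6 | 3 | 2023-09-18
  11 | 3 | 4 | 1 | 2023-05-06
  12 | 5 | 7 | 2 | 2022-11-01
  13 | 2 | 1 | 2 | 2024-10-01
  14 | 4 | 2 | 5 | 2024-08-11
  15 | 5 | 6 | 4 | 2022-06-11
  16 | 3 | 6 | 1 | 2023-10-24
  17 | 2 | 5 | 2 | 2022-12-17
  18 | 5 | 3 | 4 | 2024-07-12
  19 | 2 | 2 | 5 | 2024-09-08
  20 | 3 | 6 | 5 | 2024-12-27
SELECT category, MAX(price) AS max_price FROM products GROUP BY category HAVING MAX(price) > 324.01

Execution result:
category | max_price
Computing | 460.47
Electronics | 477.50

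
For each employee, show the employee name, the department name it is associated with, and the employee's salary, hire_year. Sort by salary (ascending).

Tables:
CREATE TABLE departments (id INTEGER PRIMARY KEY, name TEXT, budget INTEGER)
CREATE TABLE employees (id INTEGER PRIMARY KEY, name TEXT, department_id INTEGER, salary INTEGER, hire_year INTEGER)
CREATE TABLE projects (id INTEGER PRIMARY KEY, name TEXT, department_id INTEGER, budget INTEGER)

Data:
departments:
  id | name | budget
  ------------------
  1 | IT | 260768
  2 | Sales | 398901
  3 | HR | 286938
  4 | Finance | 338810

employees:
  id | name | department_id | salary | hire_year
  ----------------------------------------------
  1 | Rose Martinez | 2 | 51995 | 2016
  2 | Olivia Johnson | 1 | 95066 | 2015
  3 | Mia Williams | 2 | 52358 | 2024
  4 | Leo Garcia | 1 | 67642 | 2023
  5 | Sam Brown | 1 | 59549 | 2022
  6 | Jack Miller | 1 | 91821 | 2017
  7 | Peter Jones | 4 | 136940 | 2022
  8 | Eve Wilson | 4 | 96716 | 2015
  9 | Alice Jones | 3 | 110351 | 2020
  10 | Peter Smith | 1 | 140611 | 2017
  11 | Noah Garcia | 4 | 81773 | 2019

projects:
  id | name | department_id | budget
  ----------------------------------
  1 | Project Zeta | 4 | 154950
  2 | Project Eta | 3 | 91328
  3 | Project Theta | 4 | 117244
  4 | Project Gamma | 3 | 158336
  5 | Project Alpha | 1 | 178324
SELECT c.name, p.name AS department, c.salary, c.hire_year FROM employees c JOIN departments p ON c.department_id = p.id ORDER BY c.salary ASC

Execution result:
name | department | salary | hire_year
Rose Martinez | Sales | 51995 | 2016
Mia Williams | Sales | 52358 | 2024
Sam Brown | IT | 59549 | 2022
Leo Garcia | IT | 67642 | 2023
Noah Garcia | Finance | 81773 | 2019
Jack Miller | IT | 91821 | 2017
Olivia Johnson | IT | 95066 | 2015
Eve Wilson | Finance | 96716 | 2015
Alice Jones | HR | 110351 | 2020
Peter Jones | Finance | 136940 | 2022
Peter Smith | IT | 140611 | 2017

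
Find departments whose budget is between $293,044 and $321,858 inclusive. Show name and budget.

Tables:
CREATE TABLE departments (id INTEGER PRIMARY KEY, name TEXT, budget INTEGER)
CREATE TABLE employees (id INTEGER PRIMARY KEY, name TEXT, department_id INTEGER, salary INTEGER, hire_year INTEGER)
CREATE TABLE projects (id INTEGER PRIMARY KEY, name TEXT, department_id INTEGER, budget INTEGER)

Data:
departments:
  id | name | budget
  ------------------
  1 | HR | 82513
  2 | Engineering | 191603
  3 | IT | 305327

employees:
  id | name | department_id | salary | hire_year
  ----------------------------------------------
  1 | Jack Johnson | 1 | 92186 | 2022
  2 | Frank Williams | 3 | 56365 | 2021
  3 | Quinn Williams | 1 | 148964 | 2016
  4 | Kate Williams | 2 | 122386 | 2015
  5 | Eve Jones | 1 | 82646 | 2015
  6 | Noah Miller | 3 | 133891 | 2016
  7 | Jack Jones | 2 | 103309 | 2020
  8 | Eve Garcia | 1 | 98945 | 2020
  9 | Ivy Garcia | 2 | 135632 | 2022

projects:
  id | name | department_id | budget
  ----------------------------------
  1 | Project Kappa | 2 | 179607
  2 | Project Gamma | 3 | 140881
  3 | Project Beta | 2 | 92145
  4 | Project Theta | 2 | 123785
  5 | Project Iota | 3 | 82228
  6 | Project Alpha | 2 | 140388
SELECT name, budget FROM departments WHERE budget BETWEEN 293044 AND 321858

Execution result:
name | budget
IT | 305327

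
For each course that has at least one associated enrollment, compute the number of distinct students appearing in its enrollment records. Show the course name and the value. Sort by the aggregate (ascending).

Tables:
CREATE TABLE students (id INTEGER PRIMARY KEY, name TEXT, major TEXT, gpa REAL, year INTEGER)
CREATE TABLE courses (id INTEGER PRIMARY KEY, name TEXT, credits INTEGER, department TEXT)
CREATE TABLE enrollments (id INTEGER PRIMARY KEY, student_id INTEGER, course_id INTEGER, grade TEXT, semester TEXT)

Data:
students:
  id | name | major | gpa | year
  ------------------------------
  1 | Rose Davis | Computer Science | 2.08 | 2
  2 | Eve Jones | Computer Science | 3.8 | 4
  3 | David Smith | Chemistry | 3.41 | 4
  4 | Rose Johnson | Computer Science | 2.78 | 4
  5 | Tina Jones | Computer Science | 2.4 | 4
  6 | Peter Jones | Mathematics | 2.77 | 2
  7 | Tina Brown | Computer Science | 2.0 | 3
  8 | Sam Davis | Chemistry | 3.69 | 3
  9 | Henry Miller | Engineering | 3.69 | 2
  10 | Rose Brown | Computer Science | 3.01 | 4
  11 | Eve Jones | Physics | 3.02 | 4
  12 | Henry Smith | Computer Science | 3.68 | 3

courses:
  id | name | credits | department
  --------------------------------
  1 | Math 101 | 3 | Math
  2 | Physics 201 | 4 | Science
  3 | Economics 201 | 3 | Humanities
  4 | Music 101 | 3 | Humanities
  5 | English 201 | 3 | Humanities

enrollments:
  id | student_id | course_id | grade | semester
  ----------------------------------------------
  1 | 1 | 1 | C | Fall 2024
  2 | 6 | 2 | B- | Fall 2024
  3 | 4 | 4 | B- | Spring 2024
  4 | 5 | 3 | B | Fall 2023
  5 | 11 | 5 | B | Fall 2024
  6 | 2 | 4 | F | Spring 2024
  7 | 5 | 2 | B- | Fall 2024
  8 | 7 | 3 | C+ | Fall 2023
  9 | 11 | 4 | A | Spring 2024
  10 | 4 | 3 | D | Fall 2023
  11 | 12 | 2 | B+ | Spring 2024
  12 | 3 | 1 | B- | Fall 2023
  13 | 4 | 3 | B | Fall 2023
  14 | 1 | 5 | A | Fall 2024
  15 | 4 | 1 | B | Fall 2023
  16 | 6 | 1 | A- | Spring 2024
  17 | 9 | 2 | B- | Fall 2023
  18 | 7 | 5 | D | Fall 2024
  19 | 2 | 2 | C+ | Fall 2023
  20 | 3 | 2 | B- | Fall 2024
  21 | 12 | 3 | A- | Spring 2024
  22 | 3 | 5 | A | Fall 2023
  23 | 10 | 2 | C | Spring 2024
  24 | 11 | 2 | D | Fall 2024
SELECT p.name, COUNT(DISTINCT c.student_id) AS distinct_student_count FROM enrollments c JOIN courses p ON c.course_id = p.id GROUP BY p.id, p.name ORDER BY distinct_student_count ASC

Execution result:
name | distinct_student_count
Music 101 | 3
Math 101 | 4
Economics 201 | 4
English 201 | 4
Physics 201 | 8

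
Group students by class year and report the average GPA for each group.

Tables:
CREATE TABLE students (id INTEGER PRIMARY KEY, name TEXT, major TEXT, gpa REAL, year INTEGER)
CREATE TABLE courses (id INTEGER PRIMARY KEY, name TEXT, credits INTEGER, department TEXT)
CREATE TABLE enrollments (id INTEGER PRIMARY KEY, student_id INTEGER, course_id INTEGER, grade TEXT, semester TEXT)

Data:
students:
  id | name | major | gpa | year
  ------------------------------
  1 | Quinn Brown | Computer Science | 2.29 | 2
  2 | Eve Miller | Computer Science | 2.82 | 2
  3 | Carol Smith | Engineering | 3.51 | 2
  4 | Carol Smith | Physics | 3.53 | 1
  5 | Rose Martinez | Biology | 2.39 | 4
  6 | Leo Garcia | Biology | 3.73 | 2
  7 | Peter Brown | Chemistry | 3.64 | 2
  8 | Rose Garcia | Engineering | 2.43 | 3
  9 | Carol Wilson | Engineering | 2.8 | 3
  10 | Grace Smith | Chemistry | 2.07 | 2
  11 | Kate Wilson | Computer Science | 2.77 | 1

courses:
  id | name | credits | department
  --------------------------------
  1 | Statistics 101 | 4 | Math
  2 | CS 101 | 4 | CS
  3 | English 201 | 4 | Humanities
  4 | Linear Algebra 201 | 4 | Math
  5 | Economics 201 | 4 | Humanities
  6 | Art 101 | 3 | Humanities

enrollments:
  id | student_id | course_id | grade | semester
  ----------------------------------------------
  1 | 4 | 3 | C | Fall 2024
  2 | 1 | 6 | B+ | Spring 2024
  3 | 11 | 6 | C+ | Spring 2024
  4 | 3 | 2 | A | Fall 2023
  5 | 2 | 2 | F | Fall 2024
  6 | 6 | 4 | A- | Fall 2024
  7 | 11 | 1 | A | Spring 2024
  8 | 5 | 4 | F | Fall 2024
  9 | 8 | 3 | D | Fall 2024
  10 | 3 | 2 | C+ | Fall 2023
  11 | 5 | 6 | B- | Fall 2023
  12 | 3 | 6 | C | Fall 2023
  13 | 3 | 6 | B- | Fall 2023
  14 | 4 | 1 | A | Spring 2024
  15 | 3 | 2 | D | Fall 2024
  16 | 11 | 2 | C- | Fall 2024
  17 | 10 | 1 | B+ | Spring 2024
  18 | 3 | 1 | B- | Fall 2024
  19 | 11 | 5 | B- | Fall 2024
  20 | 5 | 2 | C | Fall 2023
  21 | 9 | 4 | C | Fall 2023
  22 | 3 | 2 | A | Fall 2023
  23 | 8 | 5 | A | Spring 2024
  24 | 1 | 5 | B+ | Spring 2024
SELECT year, AVG(gpa) AS avg_gpa FROM students GROUP BY year

Execution result:
year | avg_gpa
1 | 3.15
2 | 3.01
3 | 2.62
4 | 2.39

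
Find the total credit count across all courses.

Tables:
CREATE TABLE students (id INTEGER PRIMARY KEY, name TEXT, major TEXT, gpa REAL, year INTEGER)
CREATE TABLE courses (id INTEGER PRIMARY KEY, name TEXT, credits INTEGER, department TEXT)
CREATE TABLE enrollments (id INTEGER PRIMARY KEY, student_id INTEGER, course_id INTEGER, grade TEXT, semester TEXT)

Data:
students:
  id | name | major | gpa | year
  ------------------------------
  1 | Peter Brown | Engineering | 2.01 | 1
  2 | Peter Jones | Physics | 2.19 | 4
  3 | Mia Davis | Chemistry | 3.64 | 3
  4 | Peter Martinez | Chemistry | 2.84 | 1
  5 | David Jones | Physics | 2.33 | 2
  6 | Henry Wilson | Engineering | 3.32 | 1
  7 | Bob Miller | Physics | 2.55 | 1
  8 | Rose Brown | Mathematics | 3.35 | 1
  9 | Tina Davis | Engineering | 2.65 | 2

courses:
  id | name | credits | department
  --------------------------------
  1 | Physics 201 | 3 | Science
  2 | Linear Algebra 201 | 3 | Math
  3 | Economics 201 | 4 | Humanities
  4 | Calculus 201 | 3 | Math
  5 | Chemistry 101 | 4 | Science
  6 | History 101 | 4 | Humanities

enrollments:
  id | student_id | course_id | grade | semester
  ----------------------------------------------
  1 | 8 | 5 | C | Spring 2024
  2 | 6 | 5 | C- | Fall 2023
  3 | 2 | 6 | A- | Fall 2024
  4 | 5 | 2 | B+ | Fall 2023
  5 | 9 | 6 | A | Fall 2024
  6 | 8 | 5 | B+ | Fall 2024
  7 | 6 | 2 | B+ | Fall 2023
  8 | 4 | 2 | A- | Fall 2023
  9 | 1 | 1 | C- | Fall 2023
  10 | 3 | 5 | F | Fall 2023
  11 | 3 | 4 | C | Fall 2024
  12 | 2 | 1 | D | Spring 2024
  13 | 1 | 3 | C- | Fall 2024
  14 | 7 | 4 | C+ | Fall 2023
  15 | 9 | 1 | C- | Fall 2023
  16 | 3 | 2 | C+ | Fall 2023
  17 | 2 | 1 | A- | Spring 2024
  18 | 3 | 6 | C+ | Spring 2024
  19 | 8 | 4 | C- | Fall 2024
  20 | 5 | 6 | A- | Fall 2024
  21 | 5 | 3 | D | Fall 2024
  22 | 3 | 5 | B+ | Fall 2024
SELECT SUM(credits) FROM courses

Execution result:
21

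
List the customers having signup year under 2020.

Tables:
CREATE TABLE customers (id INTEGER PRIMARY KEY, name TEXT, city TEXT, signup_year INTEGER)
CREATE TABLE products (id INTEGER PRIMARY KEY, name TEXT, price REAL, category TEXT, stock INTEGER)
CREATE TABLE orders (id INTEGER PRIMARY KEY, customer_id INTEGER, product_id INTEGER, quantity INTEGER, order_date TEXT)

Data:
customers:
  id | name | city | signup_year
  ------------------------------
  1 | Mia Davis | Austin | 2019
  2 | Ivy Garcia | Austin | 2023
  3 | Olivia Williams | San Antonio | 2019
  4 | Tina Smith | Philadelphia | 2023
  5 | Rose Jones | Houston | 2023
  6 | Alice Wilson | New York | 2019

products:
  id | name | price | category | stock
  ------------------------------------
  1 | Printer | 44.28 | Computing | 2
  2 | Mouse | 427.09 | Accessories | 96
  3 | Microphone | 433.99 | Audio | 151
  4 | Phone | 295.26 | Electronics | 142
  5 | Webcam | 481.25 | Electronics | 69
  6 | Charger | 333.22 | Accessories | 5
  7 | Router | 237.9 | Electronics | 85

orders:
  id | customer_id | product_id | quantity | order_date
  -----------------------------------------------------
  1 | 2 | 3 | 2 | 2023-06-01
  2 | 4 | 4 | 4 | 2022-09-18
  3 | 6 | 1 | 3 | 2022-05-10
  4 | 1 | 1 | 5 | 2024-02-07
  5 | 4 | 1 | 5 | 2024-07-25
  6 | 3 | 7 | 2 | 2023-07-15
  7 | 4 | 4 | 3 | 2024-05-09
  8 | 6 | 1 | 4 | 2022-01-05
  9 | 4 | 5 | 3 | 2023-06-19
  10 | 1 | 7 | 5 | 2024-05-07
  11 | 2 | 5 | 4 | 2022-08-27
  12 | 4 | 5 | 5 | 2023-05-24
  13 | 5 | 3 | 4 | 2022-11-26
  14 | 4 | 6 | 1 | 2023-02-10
SELECT name, signup_year FROM customers WHERE signup_year < 2020

Execution result:
name | signup_year
Mia Davis | 2019
Olivia Williams | 2019
Alice Wilson | 2019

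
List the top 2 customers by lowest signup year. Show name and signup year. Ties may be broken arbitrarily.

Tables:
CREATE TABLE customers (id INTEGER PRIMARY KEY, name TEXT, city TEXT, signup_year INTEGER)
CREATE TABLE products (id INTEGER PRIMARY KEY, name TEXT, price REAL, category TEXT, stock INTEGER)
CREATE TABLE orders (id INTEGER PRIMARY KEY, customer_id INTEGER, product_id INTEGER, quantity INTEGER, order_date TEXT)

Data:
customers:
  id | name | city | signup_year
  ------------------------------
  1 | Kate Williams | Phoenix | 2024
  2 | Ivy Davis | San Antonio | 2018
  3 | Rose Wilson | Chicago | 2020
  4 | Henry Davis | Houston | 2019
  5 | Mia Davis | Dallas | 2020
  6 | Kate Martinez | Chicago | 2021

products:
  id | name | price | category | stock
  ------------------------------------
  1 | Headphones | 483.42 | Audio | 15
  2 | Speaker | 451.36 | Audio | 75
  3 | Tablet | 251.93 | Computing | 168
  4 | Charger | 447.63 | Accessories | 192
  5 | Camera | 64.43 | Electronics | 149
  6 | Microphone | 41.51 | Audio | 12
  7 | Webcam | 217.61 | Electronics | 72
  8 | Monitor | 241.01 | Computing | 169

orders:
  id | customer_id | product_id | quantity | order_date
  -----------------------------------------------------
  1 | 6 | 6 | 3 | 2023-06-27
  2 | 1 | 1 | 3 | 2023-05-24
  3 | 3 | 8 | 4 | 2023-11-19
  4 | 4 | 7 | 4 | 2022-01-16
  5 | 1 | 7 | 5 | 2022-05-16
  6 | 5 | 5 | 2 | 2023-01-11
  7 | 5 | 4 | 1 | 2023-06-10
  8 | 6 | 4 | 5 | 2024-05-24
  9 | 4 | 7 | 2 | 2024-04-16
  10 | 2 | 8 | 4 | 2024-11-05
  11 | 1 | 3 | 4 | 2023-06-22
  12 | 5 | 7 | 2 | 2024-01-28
SELECT name, signup_year FROM customers ORDER BY signup_year ASC LIMIT 2

Execution result:
name | signup_year
Ivy Davis | 2018
Henry Davis | 2019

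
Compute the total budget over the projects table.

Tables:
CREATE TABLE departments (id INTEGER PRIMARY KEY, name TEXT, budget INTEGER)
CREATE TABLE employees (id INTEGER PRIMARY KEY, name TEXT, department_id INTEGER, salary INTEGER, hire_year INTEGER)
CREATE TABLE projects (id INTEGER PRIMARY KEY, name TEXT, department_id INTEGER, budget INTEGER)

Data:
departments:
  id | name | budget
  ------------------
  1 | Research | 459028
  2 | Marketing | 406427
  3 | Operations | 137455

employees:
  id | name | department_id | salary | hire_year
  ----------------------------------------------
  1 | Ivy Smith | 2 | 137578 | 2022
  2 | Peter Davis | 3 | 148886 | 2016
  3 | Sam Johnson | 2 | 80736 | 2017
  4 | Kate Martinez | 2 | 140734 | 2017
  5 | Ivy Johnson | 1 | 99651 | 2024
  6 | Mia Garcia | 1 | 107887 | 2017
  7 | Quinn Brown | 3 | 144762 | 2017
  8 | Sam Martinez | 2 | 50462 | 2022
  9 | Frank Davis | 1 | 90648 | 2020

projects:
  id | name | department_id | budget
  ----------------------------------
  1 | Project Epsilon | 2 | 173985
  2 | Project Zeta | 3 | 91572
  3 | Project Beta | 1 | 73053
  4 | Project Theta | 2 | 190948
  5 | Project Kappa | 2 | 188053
SELECT SUM(budget) FROM projects

Execution result:
717611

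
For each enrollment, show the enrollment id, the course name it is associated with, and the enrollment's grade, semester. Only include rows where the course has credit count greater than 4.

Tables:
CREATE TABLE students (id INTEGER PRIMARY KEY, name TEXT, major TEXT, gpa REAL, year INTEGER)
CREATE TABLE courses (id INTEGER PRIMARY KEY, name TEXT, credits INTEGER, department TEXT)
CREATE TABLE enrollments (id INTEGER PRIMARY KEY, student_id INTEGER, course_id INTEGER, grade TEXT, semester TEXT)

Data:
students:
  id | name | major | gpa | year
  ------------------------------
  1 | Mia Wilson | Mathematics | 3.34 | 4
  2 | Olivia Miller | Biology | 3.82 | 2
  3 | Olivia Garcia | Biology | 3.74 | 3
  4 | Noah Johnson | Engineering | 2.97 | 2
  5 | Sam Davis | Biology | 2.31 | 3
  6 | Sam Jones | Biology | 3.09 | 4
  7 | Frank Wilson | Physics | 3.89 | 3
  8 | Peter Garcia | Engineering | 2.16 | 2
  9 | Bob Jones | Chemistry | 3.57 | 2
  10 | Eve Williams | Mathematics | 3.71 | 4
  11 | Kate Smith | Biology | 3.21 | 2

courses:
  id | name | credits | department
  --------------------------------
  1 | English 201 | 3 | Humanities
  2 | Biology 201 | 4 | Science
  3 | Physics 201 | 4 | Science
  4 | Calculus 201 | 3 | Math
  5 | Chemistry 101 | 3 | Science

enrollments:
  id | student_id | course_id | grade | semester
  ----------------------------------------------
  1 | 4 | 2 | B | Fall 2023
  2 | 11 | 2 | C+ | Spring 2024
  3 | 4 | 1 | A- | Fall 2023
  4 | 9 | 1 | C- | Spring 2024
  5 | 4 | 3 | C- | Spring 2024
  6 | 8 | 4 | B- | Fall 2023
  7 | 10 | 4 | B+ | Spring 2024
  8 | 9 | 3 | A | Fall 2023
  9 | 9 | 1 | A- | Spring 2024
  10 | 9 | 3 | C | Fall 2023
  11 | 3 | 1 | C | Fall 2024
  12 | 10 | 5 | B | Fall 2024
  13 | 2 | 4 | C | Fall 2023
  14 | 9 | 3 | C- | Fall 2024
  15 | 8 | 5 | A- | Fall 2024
SELECT c.id, p.name AS course, c.grade, c.semester FROM enrollments c JOIN courses p ON c.course_id = p.id WHERE p.credits > 4

Execution result:
(no rows)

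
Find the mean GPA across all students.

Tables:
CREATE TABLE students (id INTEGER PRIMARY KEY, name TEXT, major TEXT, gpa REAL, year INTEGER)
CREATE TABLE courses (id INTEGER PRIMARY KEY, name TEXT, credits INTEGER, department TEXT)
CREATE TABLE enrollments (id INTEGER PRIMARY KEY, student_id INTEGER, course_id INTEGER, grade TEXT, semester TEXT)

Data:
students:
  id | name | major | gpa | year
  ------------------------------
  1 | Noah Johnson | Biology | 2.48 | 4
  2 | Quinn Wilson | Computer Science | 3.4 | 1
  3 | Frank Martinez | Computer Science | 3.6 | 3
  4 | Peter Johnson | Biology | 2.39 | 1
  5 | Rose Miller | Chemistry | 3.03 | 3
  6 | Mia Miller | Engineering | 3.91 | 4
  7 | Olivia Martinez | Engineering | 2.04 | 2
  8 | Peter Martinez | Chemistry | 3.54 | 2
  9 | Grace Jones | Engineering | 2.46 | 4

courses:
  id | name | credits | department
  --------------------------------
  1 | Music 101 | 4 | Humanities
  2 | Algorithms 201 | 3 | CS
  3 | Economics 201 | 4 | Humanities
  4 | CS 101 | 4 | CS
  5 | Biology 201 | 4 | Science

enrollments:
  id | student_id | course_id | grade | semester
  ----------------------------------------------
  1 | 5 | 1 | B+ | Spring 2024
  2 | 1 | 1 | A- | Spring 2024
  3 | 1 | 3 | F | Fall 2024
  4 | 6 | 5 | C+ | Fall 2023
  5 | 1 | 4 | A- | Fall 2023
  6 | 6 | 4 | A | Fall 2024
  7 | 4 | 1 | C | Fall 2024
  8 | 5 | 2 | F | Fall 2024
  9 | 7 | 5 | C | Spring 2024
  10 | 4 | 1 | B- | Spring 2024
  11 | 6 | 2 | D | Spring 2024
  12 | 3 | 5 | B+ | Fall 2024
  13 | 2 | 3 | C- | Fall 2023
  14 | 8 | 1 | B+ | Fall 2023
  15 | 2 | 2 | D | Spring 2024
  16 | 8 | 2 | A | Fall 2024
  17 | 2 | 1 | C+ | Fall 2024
SELECT AVG(gpa) FROM students

Execution result:
2.98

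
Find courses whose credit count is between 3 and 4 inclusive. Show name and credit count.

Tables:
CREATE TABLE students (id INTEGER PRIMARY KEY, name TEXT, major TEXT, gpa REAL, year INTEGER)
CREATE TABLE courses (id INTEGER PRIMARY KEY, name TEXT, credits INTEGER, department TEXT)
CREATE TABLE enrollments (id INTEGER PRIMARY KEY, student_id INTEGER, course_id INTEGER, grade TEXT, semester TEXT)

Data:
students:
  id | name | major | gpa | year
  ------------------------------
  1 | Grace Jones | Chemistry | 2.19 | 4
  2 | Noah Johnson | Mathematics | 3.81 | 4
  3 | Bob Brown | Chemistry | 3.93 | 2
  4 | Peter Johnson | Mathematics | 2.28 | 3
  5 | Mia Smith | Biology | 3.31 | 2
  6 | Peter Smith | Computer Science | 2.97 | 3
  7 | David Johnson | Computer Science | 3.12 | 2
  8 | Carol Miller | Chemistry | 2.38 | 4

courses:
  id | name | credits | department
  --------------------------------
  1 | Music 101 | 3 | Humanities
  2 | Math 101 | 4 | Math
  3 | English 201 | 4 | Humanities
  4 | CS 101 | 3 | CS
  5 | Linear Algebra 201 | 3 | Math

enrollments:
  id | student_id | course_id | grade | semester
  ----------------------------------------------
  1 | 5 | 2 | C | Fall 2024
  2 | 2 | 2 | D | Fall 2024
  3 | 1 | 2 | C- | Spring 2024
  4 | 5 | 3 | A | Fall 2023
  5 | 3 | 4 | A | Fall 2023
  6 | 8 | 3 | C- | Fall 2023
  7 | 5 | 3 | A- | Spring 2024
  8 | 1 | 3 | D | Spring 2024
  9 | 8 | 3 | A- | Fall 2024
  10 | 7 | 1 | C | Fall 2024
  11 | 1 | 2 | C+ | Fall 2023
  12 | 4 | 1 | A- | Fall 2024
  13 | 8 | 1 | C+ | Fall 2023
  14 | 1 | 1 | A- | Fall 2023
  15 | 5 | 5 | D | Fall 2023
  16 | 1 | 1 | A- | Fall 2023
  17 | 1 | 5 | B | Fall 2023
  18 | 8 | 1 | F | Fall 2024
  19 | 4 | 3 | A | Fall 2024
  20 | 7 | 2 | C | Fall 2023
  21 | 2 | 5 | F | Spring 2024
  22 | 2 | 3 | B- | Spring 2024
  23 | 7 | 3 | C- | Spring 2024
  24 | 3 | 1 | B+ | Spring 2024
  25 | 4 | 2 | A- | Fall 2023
SELECT name, credits FROM courses WHERE credits BETWEEN 3 AND 4

Execution result:
name | credits
Music 101 | 3
Math 101 | 4
English 201 | 4
CS 101 | 3
Linear Algebra 201 | 3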